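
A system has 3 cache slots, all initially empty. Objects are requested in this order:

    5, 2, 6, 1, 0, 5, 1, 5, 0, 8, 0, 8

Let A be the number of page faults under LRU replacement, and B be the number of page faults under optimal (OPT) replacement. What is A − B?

Under LRU: F F F F F F . . . F . . → 7 faults.
Under OPT: F F F F F . . . . F . . → 6 faults.
A − B = 7 − 6 = 1.

1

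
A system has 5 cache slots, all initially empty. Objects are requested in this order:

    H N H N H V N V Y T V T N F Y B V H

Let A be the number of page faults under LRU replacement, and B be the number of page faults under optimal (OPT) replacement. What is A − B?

2

Under LRU: F F . . . F . . F F . . . F . F F F → 9 faults.
Under OPT: F F . . . F . . F F . . . F . F . . → 7 faults.
A − B = 9 − 7 = 2.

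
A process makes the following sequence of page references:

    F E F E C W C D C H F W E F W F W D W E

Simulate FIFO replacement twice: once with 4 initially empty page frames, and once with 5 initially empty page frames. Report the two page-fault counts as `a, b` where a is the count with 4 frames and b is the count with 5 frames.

4 frames: F F . . F F . F . F F . F . F . . F . . → 10 faults.
5 frames: F F . . F F . F . F F . F . . . . . . . → 8 faults.
8 < 10: adding a frame reduced faults, as is typical.

10, 8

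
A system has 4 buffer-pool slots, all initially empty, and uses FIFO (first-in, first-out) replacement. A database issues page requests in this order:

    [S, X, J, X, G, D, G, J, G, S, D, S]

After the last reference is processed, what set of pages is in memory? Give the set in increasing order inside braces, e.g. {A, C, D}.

S -> fault, frames {S}
X -> fault, frames {S,X}
J -> fault, frames {S,X,J}
X -> hit
G -> fault, frames {S,X,J,G}
D -> fault, evict S, frames {X,J,G,D}
G -> hit
J -> hit
G -> hit
S -> fault, evict X, frames {J,G,D,S}
D -> hit
S -> hit

{D, G, J, S}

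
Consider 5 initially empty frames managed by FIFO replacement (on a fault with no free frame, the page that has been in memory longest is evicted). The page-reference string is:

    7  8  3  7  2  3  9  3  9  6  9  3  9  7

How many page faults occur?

7

7 → miss, frames [7]
8 → miss, frames [7, 8]
3 → miss, frames [7, 8, 3]
7 → hit
2 → miss, frames [7, 8, 3, 2]
3 → hit
9 → miss, frames [7, 8, 3, 2, 9]
3 → hit
9 → hit
6 → miss, evict 7, frames [8, 3, 2, 9, 6]
9 → hit
3 → hit
9 → hit
7 → miss, evict 8, frames [3, 2, 9, 6, 7]
Page faults: 7.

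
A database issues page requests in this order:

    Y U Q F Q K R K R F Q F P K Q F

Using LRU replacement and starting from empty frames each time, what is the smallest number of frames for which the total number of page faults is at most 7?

f=1: 16 faults
f=2: 12 faults
f=3: 12 faults
f=4: 8 faults
f=5: 7 faults
f=6: 7 faults
f=7: 7 faults
Smallest f with faults ≤ 7 is 5.

5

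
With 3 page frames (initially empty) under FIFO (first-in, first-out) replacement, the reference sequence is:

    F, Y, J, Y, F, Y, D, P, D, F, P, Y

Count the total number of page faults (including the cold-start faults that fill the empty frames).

7

F -> fault, frames (F)
Y -> fault, frames (F Y)
J -> fault, frames (F Y J)
Y -> hit
F -> hit
Y -> hit
D -> fault, evict F, frames (Y J D)
P -> fault, evict Y, frames (J D P)
D -> hit
F -> fault, evict J, frames (D P F)
P -> hit
Y -> fault, evict D, frames (P F Y)
Page faults: 7.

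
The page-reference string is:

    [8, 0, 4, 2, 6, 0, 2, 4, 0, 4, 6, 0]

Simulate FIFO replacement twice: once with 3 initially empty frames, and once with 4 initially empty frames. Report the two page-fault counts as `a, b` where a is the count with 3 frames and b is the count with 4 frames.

3 frames: F F F F F F . F . . . . → 7 faults.
4 frames: F F F F F . . . . . . . → 5 faults.
5 < 7: adding a frame reduced faults, as is typical.

7, 5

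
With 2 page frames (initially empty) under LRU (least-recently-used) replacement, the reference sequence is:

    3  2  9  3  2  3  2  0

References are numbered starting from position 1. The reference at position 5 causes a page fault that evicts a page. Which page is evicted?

pos 1: 3: fault, frames [3]
pos 2: 2: fault, frames [3, 2]
pos 3: 9: fault, evict 3, frames [2, 9]
pos 4: 3: fault, evict 2, frames [9, 3]
pos 5: 2: fault, evict 9, frames [3, 2]
At position 5, page 9 is evicted.

9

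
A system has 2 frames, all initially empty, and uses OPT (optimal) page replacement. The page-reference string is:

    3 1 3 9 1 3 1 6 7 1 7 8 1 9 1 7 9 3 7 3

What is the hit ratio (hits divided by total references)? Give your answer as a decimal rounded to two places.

3: fault, frames {3}
1: fault, frames {3,1}
3: hit
9: fault, evict 3, frames {1,9}
1: hit
3: fault, evict 9, frames {1,3}
1: hit
6: fault, evict 3, frames {1,6}
7: fault, evict 6, frames {1,7}
1: hit
7: hit
8: fault, evict 7, frames {1,8}
1: hit
9: fault, evict 8, frames {1,9}
1: hit
7: fault, evict 1, frames {9,7}
9: hit
3: fault, evict 9, frames {7,3}
7: hit
3: hit
Hits: 10 of 20 references → 10/20 = 0.5000.

0.50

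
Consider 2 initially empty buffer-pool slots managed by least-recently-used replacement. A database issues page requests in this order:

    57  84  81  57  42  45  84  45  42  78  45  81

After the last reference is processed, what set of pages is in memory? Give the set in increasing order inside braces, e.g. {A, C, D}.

{45, 81}

57 -> miss, frames [57]
84 -> miss, frames [57, 84]
81 -> miss, evict 57, frames [84, 81]
57 -> miss, evict 84, frames [81, 57]
42 -> miss, evict 81, frames [57, 42]
45 -> miss, evict 57, frames [42, 45]
84 -> miss, evict 42, frames [45, 84]
45 -> hit
42 -> miss, evict 84, frames [45, 42]
78 -> miss, evict 45, frames [42, 78]
45 -> miss, evict 42, frames [78, 45]
81 -> miss, evict 78, frames [45, 81]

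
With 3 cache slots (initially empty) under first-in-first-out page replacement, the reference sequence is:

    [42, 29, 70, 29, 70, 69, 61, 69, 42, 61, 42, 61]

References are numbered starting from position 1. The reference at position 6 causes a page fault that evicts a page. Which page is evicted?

42

pos 1: 42 → fault, frames {42}
pos 2: 29 → fault, frames {42,29}
pos 3: 70 → fault, frames {42,29,70}
pos 4: 29 → hit
pos 5: 70 → hit
pos 6: 69 → fault, evict 42, frames {29,70,69}
At position 6, page 42 is evicted.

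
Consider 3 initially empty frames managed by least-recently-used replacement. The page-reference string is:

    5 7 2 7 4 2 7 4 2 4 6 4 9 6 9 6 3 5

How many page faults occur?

8

5: fault, frames [5]
7: fault, frames [5, 7]
2: fault, frames [5, 7, 2]
7: hit
4: fault, evict 5, frames [2, 7, 4]
2: hit
7: hit
4: hit
2: hit
4: hit
6: fault, evict 7, frames [2, 4, 6]
4: hit
9: fault, evict 2, frames [6, 4, 9]
6: hit
9: hit
6: hit
3: fault, evict 4, frames [9, 6, 3]
5: fault, evict 9, frames [6, 3, 5]
Page faults: 8.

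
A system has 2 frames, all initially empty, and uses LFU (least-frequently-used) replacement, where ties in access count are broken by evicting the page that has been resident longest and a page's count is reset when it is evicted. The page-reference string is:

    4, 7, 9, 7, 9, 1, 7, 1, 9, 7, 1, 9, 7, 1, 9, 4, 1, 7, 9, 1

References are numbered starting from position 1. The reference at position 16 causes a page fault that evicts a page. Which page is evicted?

1

pos 1: 4 -> miss, frames {4}
pos 2: 7 -> miss, frames {4,7}
pos 3: 9 -> miss, evict 4, frames {7,9}
pos 4: 7 -> hit
pos 5: 9 -> hit
pos 6: 1 -> miss, evict 7, frames {9,1}
pos 7: 7 -> miss, evict 1, frames {9,7}
pos 8: 1 -> miss, evict 7, frames {9,1}
pos 9: 9 -> hit
pos 10: 7 -> miss, evict 1, frames {9,7}
pos 11: 1 -> miss, evict 7, frames {9,1}
pos 12: 9 -> hit
pos 13: 7 -> miss, evict 1, frames {9,7}
pos 14: 1 -> miss, evict 7, frames {9,1}
pos 15: 9 -> hit
pos 16: 4 -> miss, evict 1, frames {9,4}
At position 16, page 1 is evicted.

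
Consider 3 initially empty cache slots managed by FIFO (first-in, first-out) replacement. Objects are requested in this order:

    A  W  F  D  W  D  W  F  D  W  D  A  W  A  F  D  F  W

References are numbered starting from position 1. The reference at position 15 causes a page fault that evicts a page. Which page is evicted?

pos 1: A -> fault, frames {A}
pos 2: W -> fault, frames {A,W}
pos 3: F -> fault, frames {A,W,F}
pos 4: D -> fault, evict A, frames {W,F,D}
pos 5: W -> hit
pos 6: D -> hit
pos 7: W -> hit
pos 8: F -> hit
pos 9: D -> hit
pos 10: W -> hit
pos 11: D -> hit
pos 12: A -> fault, evict W, frames {F,D,A}
pos 13: W -> fault, evict F, frames {D,A,W}
pos 14: A -> hit
pos 15: F -> fault, evict D, frames {A,W,F}
At position 15, page D is evicted.

D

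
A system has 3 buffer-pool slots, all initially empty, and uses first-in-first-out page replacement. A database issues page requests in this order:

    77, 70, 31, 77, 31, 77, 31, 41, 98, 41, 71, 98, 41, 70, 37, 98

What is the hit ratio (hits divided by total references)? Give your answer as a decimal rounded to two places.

77 → fault, frames {77}
70 → fault, frames {77,70}
31 → fault, frames {77,70,31}
77 → hit
31 → hit
77 → hit
31 → hit
41 → fault, evict 77, frames {70,31,41}
98 → fault, evict 70, frames {31,41,98}
41 → hit
71 → fault, evict 31, frames {41,98,71}
98 → hit
41 → hit
70 → fault, evict 41, frames {98,71,70}
37 → fault, evict 98, frames {71,70,37}
98 → fault, evict 71, frames {70,37,98}
Hits: 7 of 16 references → 7/16 = 0.4375.

0.44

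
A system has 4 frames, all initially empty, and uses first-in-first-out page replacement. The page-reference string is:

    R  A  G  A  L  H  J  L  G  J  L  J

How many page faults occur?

R: fault, frames [R]
A: fault, frames [R, A]
G: fault, frames [R, A, G]
A: hit
L: fault, frames [R, A, G, L]
H: fault, evict R, frames [A, G, L, H]
J: fault, evict A, frames [G, L, H, J]
L: hit
G: hit
J: hit
L: hit
J: hit
Page faults: 6.

6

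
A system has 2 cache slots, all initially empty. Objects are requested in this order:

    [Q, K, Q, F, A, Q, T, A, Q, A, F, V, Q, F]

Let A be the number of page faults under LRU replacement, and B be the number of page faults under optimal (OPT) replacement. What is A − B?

3

Under LRU: F F . F F F F F F . F F F F → 12 faults.
Under OPT: F F . F F . F . F . F F . F → 9 faults.
A − B = 12 − 9 = 3.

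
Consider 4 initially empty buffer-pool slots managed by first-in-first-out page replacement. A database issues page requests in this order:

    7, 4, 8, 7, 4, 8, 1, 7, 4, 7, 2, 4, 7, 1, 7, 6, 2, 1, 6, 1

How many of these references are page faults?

7 → fault, frames [7]
4 → fault, frames [7, 4]
8 → fault, frames [7, 4, 8]
7 → hit
4 → hit
8 → hit
1 → fault, frames [7, 4, 8, 1]
7 → hit
4 → hit
7 → hit
2 → fault, evict 7, frames [4, 8, 1, 2]
4 → hit
7 → fault, evict 4, frames [8, 1, 2, 7]
1 → hit
7 → hit
6 → fault, evict 8, frames [1, 2, 7, 6]
2 → hit
1 → hit
6 → hit
1 → hit
Page faults: 7.

7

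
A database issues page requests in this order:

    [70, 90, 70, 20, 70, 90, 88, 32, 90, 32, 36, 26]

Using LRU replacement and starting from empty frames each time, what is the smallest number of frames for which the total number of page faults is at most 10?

2

f=1: 12 faults
f=2: 9 faults
f=3: 7 faults
f=4: 7 faults
f=5: 7 faults
f=6: 7 faults
f=7: 7 faults
Smallest f with faults ≤ 10 is 2.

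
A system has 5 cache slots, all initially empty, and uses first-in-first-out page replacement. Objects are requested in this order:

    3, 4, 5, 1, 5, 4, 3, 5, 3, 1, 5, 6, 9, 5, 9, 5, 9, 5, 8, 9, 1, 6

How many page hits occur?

15

3 → miss, frames (3)
4 → miss, frames (3 4)
5 → miss, frames (3 4 5)
1 → miss, frames (3 4 5 1)
5 → hit
4 → hit
3 → hit
5 → hit
3 → hit
1 → hit
5 → hit
6 → miss, frames (3 4 5 1 6)
9 → miss, evict 3, frames (4 5 1 6 9)
5 → hit
9 → hit
5 → hit
9 → hit
5 → hit
8 → miss, evict 4, frames (5 1 6 9 8)
9 → hit
1 → hit
6 → hit
Hits: 15.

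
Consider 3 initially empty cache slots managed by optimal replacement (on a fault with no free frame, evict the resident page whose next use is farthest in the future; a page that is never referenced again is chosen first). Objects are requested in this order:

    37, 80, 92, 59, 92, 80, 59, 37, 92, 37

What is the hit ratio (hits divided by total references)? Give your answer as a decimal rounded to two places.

37 → miss, frames {37}
80 → miss, frames {37,80}
92 → miss, frames {37,80,92}
59 → miss, evict 37, frames {80,92,59}
92 → hit
80 → hit
59 → hit
37 → miss, evict 59, frames {80,92,37}
92 → hit
37 → hit
Hits: 5 of 10 references → 5/10 = 0.5000.

0.50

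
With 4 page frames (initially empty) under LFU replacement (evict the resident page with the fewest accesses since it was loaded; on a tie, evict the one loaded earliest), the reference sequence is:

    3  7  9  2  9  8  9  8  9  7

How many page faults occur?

5

3: miss, frames [3]
7: miss, frames [3, 7]
9: miss, frames [3, 7, 9]
2: miss, frames [3, 7, 9, 2]
9: hit
8: miss, evict 3, frames [7, 9, 2, 8]
9: hit
8: hit
9: hit
7: hit
Page faults: 5.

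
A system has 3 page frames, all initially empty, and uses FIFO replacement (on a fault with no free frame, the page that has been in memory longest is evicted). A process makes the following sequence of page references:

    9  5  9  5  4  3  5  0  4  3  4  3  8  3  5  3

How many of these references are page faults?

9 -> miss, frames [9]
5 -> miss, frames [9, 5]
9 -> hit
5 -> hit
4 -> miss, frames [9, 5, 4]
3 -> miss, evict 9, frames [5, 4, 3]
5 -> hit
0 -> miss, evict 5, frames [4, 3, 0]
4 -> hit
3 -> hit
4 -> hit
3 -> hit
8 -> miss, evict 4, frames [3, 0, 8]
3 -> hit
5 -> miss, evict 3, frames [0, 8, 5]
3 -> miss, evict 0, frames [8, 5, 3]
Page faults: 8.

8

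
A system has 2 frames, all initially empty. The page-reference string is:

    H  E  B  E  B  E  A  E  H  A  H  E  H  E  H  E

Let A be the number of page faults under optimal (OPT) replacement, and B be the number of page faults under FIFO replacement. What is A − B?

Under OPT: F F F . . . F . F . . F . . . . → 6 faults.
Under FIFO: F F F . . . F F F F . F F . . . → 9 faults.
A − B = 6 − 9 = -3.

-3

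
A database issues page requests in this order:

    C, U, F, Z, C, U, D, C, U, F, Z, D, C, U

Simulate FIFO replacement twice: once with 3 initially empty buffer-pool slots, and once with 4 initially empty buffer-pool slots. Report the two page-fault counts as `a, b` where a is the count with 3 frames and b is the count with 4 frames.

11, 12

3 frames: F F F F F F F . . F F . F F → 11 faults.
4 frames: F F F F . . F F F F F F F F → 12 faults.
12 > 11: adding a frame increased faults — Belady's anomaly.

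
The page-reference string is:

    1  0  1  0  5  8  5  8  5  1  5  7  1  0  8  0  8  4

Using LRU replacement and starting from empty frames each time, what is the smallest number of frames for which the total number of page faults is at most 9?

f=1: 18 faults
f=2: 10 faults
f=3: 9 faults
f=4: 8 faults
f=5: 6 faults
f=6: 6 faults
Smallest f with faults ≤ 9 is 3.

3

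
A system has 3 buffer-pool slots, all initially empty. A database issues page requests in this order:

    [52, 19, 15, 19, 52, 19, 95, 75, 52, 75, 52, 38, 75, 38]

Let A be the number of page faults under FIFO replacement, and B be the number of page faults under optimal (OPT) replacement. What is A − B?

1

Under FIFO: F F F . . . F F F . . F . . → 7 faults.
Under OPT: F F F . . . F F . . . F . . → 6 faults.
A − B = 7 − 6 = 1.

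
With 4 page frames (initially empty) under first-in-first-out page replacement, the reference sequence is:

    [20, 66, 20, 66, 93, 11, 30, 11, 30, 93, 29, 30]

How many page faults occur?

20: fault, frames {20}
66: fault, frames {20,66}
20: hit
66: hit
93: fault, frames {20,66,93}
11: fault, frames {20,66,93,11}
30: fault, evict 20, frames {66,93,11,30}
11: hit
30: hit
93: hit
29: fault, evict 66, frames {93,11,30,29}
30: hit
Page faults: 6.

6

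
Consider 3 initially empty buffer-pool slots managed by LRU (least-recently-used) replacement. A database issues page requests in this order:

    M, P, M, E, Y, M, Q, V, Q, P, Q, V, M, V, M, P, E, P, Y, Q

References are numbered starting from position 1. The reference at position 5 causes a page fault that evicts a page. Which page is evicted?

P

pos 1: M -> miss, frames [M]
pos 2: P -> miss, frames [M, P]
pos 3: M -> hit
pos 4: E -> miss, frames [P, M, E]
pos 5: Y -> miss, evict P, frames [M, E, Y]
At position 5, page P is evicted.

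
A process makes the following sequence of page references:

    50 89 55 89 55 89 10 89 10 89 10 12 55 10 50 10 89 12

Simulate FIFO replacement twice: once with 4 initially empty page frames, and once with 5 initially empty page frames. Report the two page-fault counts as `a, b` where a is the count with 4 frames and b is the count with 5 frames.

4 frames: F F F . . . F . . . . F . . F . F . → 7 faults.
5 frames: F F F . . . F . . . . F . . . . . . → 5 faults.
5 < 7: adding a frame reduced faults, as is typical.

7, 5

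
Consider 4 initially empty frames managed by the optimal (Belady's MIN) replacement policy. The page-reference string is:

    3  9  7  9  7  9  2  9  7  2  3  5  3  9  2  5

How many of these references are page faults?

5

3: fault, frames [3]
9: fault, frames [3, 9]
7: fault, frames [3, 9, 7]
9: hit
7: hit
9: hit
2: fault, frames [3, 9, 7, 2]
9: hit
7: hit
2: hit
3: hit
5: fault, evict 7, frames [3, 9, 2, 5]
3: hit
9: hit
2: hit
5: hit
Page faults: 5.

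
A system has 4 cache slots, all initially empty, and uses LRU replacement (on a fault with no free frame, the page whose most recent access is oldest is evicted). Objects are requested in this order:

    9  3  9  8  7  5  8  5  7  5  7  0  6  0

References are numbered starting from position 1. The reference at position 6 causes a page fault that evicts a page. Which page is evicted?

3

pos 1: 9 -> miss, frames [9]
pos 2: 3 -> miss, frames [9, 3]
pos 3: 9 -> hit
pos 4: 8 -> miss, frames [3, 9, 8]
pos 5: 7 -> miss, frames [3, 9, 8, 7]
pos 6: 5 -> miss, evict 3, frames [9, 8, 7, 5]
At position 6, page 3 is evicted.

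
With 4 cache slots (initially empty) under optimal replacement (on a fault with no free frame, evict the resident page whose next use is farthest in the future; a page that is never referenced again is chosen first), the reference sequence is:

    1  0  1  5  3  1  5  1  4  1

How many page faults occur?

1 -> fault, frames (1)
0 -> fault, frames (1 0)
1 -> hit
5 -> fault, frames (1 0 5)
3 -> fault, frames (1 0 5 3)
1 -> hit
5 -> hit
1 -> hit
4 -> fault, evict 3, frames (1 0 5 4)
1 -> hit
Page faults: 5.

5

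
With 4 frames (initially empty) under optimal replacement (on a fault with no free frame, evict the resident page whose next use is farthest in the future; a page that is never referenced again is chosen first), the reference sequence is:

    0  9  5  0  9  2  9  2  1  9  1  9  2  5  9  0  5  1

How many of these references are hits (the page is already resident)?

12

0: fault, frames [0]
9: fault, frames [0, 9]
5: fault, frames [0, 9, 5]
0: hit
9: hit
2: fault, frames [0, 9, 5, 2]
9: hit
2: hit
1: fault, evict 0, frames [9, 5, 2, 1]
9: hit
1: hit
9: hit
2: hit
5: hit
9: hit
0: fault, evict 2, frames [9, 5, 1, 0]
5: hit
1: hit
Hits: 12.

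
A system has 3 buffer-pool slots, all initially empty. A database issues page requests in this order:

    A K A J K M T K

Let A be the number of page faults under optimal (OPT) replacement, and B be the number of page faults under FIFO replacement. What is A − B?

Under OPT: F F . F . F F . → 5 faults.
Under FIFO: F F . F . F F F → 6 faults.
A − B = 5 − 6 = -1.

-1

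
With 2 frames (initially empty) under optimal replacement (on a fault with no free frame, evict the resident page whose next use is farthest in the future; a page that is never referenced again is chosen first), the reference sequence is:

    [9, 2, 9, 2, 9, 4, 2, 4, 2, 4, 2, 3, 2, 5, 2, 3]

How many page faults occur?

9: fault, frames [9]
2: fault, frames [9, 2]
9: hit
2: hit
9: hit
4: fault, evict 9, frames [2, 4]
2: hit
4: hit
2: hit
4: hit
2: hit
3: fault, evict 4, frames [2, 3]
2: hit
5: fault, evict 3, frames [2, 5]
2: hit
3: fault, evict 5, frames [2, 3]
Page faults: 6.

6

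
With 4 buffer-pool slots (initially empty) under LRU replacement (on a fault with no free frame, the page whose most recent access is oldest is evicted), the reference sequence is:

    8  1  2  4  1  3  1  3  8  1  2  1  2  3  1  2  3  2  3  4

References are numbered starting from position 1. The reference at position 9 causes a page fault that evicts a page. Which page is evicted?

pos 1: 8: fault, frames [8]
pos 2: 1: fault, frames [8, 1]
pos 3: 2: fault, frames [8, 1, 2]
pos 4: 4: fault, frames [8, 1, 2, 4]
pos 5: 1: hit
pos 6: 3: fault, evict 8, frames [2, 4, 1, 3]
pos 7: 1: hit
pos 8: 3: hit
pos 9: 8: fault, evict 2, frames [4, 1, 3, 8]
At position 9, page 2 is evicted.

2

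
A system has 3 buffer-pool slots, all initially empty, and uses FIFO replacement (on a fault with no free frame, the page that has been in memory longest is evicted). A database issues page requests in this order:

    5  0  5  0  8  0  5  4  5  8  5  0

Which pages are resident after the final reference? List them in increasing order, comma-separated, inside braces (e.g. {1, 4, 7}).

5 -> miss, frames {5}
0 -> miss, frames {5,0}
5 -> hit
0 -> hit
8 -> miss, frames {5,0,8}
0 -> hit
5 -> hit
4 -> miss, evict 5, frames {0,8,4}
5 -> miss, evict 0, frames {8,4,5}
8 -> hit
5 -> hit
0 -> miss, evict 8, frames {4,5,0}

{0, 4, 5}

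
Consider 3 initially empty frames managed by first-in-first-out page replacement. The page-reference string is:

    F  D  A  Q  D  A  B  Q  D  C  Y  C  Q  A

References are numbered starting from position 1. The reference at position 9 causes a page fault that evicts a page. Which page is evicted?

pos 1: F: fault, frames [F]
pos 2: D: fault, frames [F, D]
pos 3: A: fault, frames [F, D, A]
pos 4: Q: fault, evict F, frames [D, A, Q]
pos 5: D: hit
pos 6: A: hit
pos 7: B: fault, evict D, frames [A, Q, B]
pos 8: Q: hit
pos 9: D: fault, evict A, frames [Q, B, D]
At position 9, page A is evicted.

A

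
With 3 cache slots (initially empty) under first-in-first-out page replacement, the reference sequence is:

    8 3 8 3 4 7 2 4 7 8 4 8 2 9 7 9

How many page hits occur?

7

8 -> miss, frames {8}
3 -> miss, frames {8,3}
8 -> hit
3 -> hit
4 -> miss, frames {8,3,4}
7 -> miss, evict 8, frames {3,4,7}
2 -> miss, evict 3, frames {4,7,2}
4 -> hit
7 -> hit
8 -> miss, evict 4, frames {7,2,8}
4 -> miss, evict 7, frames {2,8,4}
8 -> hit
2 -> hit
9 -> miss, evict 2, frames {8,4,9}
7 -> miss, evict 8, frames {4,9,7}
9 -> hit
Hits: 7.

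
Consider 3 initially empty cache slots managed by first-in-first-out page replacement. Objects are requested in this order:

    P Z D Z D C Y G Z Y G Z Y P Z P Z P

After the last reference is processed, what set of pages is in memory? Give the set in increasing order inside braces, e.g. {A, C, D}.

P → miss, frames (P)
Z → miss, frames (P Z)
D → miss, frames (P Z D)
Z → hit
D → hit
C → miss, evict P, frames (Z D C)
Y → miss, evict Z, frames (D C Y)
G → miss, evict D, frames (C Y G)
Z → miss, evict C, frames (Y G Z)
Y → hit
G → hit
Z → hit
Y → hit
P → miss, evict Y, frames (G Z P)
Z → hit
P → hit
Z → hit
P → hit

{G, P, Z}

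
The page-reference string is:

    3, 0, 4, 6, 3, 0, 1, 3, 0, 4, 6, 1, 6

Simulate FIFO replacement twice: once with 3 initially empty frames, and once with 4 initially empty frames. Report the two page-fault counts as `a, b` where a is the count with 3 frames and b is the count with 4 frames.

9, 10

3 frames: F F F F F F F . . F F . . → 9 faults.
4 frames: F F F F . . F F F F F F . → 10 faults.
10 > 9: adding a frame increased faults — Belady's anomaly.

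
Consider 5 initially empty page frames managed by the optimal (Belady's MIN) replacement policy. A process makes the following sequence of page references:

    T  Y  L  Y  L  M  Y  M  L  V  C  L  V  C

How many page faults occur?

T: miss, frames (T)
Y: miss, frames (T Y)
L: miss, frames (T Y L)
Y: hit
L: hit
M: miss, frames (T Y L M)
Y: hit
M: hit
L: hit
V: miss, frames (T Y L M V)
C: miss, evict M, frames (T Y L V C)
L: hit
V: hit
C: hit
Page faults: 6.

6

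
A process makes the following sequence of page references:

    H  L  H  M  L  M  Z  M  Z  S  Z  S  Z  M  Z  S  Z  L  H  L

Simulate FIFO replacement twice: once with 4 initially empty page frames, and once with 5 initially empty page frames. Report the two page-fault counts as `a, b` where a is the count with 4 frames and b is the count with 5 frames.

4 frames: F F . F . . F . . F . . . . . . . . F F → 7 faults.
5 frames: F F . F . . F . . F . . . . . . . . . . → 5 faults.
5 < 7: adding a frame reduced faults, as is typical.

7, 5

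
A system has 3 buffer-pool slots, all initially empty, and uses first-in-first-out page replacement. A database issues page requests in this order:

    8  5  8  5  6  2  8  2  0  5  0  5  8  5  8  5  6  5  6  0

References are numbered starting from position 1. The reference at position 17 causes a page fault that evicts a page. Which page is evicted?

pos 1: 8: miss, frames (8)
pos 2: 5: miss, frames (8 5)
pos 3: 8: hit
pos 4: 5: hit
pos 5: 6: miss, frames (8 5 6)
pos 6: 2: miss, evict 8, frames (5 6 2)
pos 7: 8: miss, evict 5, frames (6 2 8)
pos 8: 2: hit
pos 9: 0: miss, evict 6, frames (2 8 0)
pos 10: 5: miss, evict 2, frames (8 0 5)
pos 11: 0: hit
pos 12: 5: hit
pos 13: 8: hit
pos 14: 5: hit
pos 15: 8: hit
pos 16: 5: hit
pos 17: 6: miss, evict 8, frames (0 5 6)
At position 17, page 8 is evicted.

8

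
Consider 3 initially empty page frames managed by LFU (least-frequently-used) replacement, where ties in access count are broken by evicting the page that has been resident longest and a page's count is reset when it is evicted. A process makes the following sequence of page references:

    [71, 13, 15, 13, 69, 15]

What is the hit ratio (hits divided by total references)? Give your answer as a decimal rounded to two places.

0.33

71 → miss, frames (71)
13 → miss, frames (71 13)
15 → miss, frames (71 13 15)
13 → hit
69 → miss, evict 71, frames (13 15 69)
15 → hit
Hits: 2 of 6 references → 2/6 = 0.3333.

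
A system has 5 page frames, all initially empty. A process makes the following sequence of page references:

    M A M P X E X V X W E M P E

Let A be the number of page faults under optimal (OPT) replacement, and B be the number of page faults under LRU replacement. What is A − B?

-2

Under OPT: F F . F F F . F . F . . . . → 7 faults.
Under LRU: F F . F F F . F . F . F F . → 9 faults.
A − B = 7 − 9 = -2.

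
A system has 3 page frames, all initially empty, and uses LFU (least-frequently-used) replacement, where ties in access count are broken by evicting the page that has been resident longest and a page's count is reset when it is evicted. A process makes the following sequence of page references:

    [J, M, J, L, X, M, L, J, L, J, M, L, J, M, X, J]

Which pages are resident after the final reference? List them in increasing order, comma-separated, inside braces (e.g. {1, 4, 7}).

{J, L, X}

J → miss, frames {J}
M → miss, frames {J,M}
J → hit
L → miss, frames {J,M,L}
X → miss, evict M, frames {J,L,X}
M → miss, evict L, frames {J,X,M}
L → miss, evict X, frames {J,M,L}
J → hit
L → hit
J → hit
M → hit
L → hit
J → hit
M → hit
X → miss, evict M, frames {J,L,X}
J → hit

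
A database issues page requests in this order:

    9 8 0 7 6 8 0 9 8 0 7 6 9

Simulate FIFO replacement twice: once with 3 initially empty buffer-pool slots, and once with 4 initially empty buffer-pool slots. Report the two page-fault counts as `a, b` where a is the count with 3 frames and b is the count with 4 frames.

10, 11

3 frames: F F F F F F F F . . F F . → 10 faults.
4 frames: F F F F F . . F F F F F F → 11 faults.
11 > 10: adding a frame increased faults — Belady's anomaly.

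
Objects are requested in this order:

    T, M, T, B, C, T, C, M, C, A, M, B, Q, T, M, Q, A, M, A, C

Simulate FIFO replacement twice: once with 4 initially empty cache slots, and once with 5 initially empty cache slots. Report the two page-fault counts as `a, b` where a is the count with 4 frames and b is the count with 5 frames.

9, 8

4 frames: F F . F F . . . . F . . F F F . . . . F → 9 faults.
5 frames: F F . F F . . . . F . . F F F . . . . . → 8 faults.
8 < 9: adding a frame reduced faults, as is typical.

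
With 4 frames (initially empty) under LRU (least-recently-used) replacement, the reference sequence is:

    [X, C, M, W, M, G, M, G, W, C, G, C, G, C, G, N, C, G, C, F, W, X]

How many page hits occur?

13

X: fault, frames {X}
C: fault, frames {X,C}
M: fault, frames {X,C,M}
W: fault, frames {X,C,M,W}
M: hit
G: fault, evict X, frames {C,W,M,G}
M: hit
G: hit
W: hit
C: hit
G: hit
C: hit
G: hit
C: hit
G: hit
N: fault, evict M, frames {W,C,G,N}
C: hit
G: hit
C: hit
F: fault, evict W, frames {N,G,C,F}
W: fault, evict N, frames {G,C,F,W}
X: fault, evict G, frames {C,F,W,X}
Hits: 13.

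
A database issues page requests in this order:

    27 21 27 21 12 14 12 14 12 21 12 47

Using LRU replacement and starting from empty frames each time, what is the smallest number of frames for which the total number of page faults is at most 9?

f=1: 12 faults
f=2: 6 faults
f=3: 5 faults
f=4: 5 faults
f=5: 5 faults
Smallest f with faults ≤ 9 is 2.

2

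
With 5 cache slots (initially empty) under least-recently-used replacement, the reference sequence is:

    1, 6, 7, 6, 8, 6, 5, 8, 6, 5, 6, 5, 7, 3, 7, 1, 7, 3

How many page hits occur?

1 → miss, frames {1}
6 → miss, frames {1,6}
7 → miss, frames {1,6,7}
6 → hit
8 → miss, frames {1,7,6,8}
6 → hit
5 → miss, frames {1,7,8,6,5}
8 → hit
6 → hit
5 → hit
6 → hit
5 → hit
7 → hit
3 → miss, evict 1, frames {8,6,5,7,3}
7 → hit
1 → miss, evict 8, frames {6,5,3,7,1}
7 → hit
3 → hit
Hits: 11.

11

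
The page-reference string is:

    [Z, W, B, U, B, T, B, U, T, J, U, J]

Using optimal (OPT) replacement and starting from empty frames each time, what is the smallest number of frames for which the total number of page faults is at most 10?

2

f=1: 12 faults
f=2: 7 faults
f=3: 6 faults
f=4: 6 faults
f=5: 6 faults
f=6: 6 faults
Smallest f with faults ≤ 10 is 2.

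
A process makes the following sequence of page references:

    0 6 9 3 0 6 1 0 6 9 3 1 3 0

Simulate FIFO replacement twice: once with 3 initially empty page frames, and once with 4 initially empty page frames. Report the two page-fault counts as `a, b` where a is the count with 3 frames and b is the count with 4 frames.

10, 11

3 frames: F F F F F F F . . F F . . F → 10 faults.
4 frames: F F F F . . F F F F F F . F → 11 faults.
11 > 10: adding a frame increased faults — Belady's anomaly.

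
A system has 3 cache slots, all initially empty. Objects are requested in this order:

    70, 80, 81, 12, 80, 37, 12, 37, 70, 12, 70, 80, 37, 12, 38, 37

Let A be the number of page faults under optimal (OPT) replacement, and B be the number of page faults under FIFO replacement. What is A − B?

-3

Under OPT: F F F F . F . . . . . F . . F . → 7 faults.
Under FIFO: F F F F . F . . F . . F . F F F → 10 faults.
A − B = 7 − 10 = -3.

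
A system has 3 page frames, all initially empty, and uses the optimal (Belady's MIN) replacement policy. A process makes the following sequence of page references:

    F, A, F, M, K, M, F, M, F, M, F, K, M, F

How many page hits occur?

10

F -> fault, frames {F}
A -> fault, frames {F,A}
F -> hit
M -> fault, frames {F,A,M}
K -> fault, evict A, frames {F,M,K}
M -> hit
F -> hit
M -> hit
F -> hit
M -> hit
F -> hit
K -> hit
M -> hit
F -> hit
Hits: 10.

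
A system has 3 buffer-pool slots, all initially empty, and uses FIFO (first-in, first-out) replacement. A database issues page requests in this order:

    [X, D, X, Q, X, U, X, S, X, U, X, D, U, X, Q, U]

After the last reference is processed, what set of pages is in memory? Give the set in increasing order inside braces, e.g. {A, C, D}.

{Q, U, X}

X: miss, frames [X]
D: miss, frames [X, D]
X: hit
Q: miss, frames [X, D, Q]
X: hit
U: miss, evict X, frames [D, Q, U]
X: miss, evict D, frames [Q, U, X]
S: miss, evict Q, frames [U, X, S]
X: hit
U: hit
X: hit
D: miss, evict U, frames [X, S, D]
U: miss, evict X, frames [S, D, U]
X: miss, evict S, frames [D, U, X]
Q: miss, evict D, frames [U, X, Q]
U: hit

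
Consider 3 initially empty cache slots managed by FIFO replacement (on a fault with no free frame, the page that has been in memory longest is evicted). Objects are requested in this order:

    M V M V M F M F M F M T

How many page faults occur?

4

M: miss, frames [M]
V: miss, frames [M, V]
M: hit
V: hit
M: hit
F: miss, frames [M, V, F]
M: hit
F: hit
M: hit
F: hit
M: hit
T: miss, evict M, frames [V, F, T]
Page faults: 4.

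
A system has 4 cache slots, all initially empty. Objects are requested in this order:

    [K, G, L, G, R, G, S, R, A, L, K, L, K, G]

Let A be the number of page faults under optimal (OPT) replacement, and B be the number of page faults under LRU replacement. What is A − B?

Under OPT: F F F . F . F . F . . . . F → 7 faults.
Under LRU: F F F . F . F . F F F . . F → 9 faults.
A − B = 7 − 9 = -2.

-2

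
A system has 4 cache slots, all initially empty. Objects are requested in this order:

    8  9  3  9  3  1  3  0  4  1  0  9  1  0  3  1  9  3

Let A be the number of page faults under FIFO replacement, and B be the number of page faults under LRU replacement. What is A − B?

1

Under FIFO: F F F . . F . F F . . F . . F F . . → 9 faults.
Under LRU: F F F . . F . F F . . F . . F . . . → 8 faults.
A − B = 9 − 8 = 1.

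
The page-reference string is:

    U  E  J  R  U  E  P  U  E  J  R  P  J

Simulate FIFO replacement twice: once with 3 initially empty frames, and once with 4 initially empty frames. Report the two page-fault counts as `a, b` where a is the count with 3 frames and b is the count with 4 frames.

9, 10

3 frames: F F F F F F F . . F F . . → 9 faults.
4 frames: F F F F . . F F F F F F . → 10 faults.
10 > 9: adding a frame increased faults — Belady's anomaly.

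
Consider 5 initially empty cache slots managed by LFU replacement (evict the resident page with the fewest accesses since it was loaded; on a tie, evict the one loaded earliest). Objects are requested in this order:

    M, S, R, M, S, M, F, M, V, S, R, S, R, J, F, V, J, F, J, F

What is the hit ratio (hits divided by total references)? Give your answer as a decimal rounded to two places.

M → miss, frames [M]
S → miss, frames [M, S]
R → miss, frames [M, S, R]
M → hit
S → hit
M → hit
F → miss, frames [M, S, R, F]
M → hit
V → miss, frames [M, S, R, F, V]
S → hit
R → hit
S → hit
R → hit
J → miss, evict F, frames [M, S, R, V, J]
F → miss, evict V, frames [M, S, R, J, F]
V → miss, evict J, frames [M, S, R, F, V]
J → miss, evict F, frames [M, S, R, V, J]
F → miss, evict V, frames [M, S, R, J, F]
J → hit
F → hit
Hits: 10 of 20 references → 10/20 = 0.5000.

0.50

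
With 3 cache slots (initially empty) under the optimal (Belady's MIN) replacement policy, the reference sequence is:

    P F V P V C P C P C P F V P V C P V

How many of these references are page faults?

P: fault, frames (P)
F: fault, frames (P F)
V: fault, frames (P F V)
P: hit
V: hit
C: fault, evict V, frames (P F C)
P: hit
C: hit
P: hit
C: hit
P: hit
F: hit
V: fault, evict F, frames (P C V)
P: hit
V: hit
C: hit
P: hit
V: hit
Page faults: 5.

5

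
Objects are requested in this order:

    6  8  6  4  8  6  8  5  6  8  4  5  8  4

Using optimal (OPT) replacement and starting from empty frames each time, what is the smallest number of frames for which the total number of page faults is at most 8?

2

f=1: 14 faults
f=2: 8 faults
f=3: 5 faults
f=4: 4 faults
Smallest f with faults ≤ 8 is 2.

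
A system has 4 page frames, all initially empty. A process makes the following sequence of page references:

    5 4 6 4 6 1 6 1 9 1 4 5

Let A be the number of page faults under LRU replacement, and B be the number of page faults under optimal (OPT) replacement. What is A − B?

Under LRU: F F F . . F . . F . . F → 6 faults.
Under OPT: F F F . . F . . F . . . → 5 faults.
A − B = 6 − 5 = 1.

1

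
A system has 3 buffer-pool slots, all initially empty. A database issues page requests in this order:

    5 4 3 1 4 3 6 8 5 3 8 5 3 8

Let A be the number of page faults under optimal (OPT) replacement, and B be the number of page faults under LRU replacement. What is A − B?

-1

Under OPT: F F F F . . F F F . . . . . → 7 faults.
Under LRU: F F F F . . F F F F . . . . → 8 faults.
A − B = 7 − 8 = -1.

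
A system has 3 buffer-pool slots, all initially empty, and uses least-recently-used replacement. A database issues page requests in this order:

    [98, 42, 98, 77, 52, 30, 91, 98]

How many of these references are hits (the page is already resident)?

1

98: fault, frames [98]
42: fault, frames [98, 42]
98: hit
77: fault, frames [42, 98, 77]
52: fault, evict 42, frames [98, 77, 52]
30: fault, evict 98, frames [77, 52, 30]
91: fault, evict 77, frames [52, 30, 91]
98: fault, evict 52, frames [30, 91, 98]
Hits: 1.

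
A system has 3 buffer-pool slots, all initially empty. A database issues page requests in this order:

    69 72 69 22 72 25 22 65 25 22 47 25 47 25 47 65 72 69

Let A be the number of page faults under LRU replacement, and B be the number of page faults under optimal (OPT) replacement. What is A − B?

Under LRU: F F . F . F . F . . F . . . . F F F → 9 faults.
Under OPT: F F . F . F . F . . F . . . . . F F → 8 faults.
A − B = 9 − 8 = 1.

1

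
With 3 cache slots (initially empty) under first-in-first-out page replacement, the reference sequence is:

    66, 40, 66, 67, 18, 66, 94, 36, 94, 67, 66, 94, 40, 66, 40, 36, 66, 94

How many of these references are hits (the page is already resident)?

4

66: miss, frames [66]
40: miss, frames [66, 40]
66: hit
67: miss, frames [66, 40, 67]
18: miss, evict 66, frames [40, 67, 18]
66: miss, evict 40, frames [67, 18, 66]
94: miss, evict 67, frames [18, 66, 94]
36: miss, evict 18, frames [66, 94, 36]
94: hit
67: miss, evict 66, frames [94, 36, 67]
66: miss, evict 94, frames [36, 67, 66]
94: miss, evict 36, frames [67, 66, 94]
40: miss, evict 67, frames [66, 94, 40]
66: hit
40: hit
36: miss, evict 66, frames [94, 40, 36]
66: miss, evict 94, frames [40, 36, 66]
94: miss, evict 40, frames [36, 66, 94]
Hits: 4.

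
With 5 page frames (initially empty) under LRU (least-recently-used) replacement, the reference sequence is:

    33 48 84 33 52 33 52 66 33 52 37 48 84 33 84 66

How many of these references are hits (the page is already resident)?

7

33 → miss, frames [33]
48 → miss, frames [33, 48]
84 → miss, frames [33, 48, 84]
33 → hit
52 → miss, frames [48, 84, 33, 52]
33 → hit
52 → hit
66 → miss, frames [48, 84, 33, 52, 66]
33 → hit
52 → hit
37 → miss, evict 48, frames [84, 66, 33, 52, 37]
48 → miss, evict 84, frames [66, 33, 52, 37, 48]
84 → miss, evict 66, frames [33, 52, 37, 48, 84]
33 → hit
84 → hit
66 → miss, evict 52, frames [37, 48, 33, 84, 66]
Hits: 7.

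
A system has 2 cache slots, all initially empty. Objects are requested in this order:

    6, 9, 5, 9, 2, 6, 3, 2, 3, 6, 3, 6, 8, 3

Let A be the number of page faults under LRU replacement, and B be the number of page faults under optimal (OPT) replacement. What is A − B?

2

Under LRU: F F F . F F F F . F . . F F → 10 faults.
Under OPT: F F F . F F F . . F . . F . → 8 faults.
A − B = 10 − 8 = 2.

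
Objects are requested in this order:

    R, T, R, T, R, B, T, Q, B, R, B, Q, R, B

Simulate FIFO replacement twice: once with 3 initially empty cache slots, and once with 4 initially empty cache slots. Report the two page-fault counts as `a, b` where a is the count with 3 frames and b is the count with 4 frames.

5, 4

3 frames: F F . . . F . F . F . . . . → 5 faults.
4 frames: F F . . . F . F . . . . . . → 4 faults.
4 < 5: adding a frame reduced faults, as is typical.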